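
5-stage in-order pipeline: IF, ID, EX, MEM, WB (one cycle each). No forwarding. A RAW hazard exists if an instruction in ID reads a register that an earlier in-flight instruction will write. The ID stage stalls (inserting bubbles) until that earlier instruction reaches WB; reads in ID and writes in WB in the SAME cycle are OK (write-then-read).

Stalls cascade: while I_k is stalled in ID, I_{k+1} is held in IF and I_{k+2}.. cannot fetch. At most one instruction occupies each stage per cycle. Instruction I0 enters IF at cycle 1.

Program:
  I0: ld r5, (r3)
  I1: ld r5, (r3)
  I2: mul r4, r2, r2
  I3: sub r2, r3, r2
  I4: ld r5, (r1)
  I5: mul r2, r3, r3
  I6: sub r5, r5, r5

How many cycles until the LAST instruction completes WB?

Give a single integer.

I0 ld r5 <- r3: IF@1 ID@2 stall=0 (-) EX@3 MEM@4 WB@5
I1 ld r5 <- r3: IF@2 ID@3 stall=0 (-) EX@4 MEM@5 WB@6
I2 mul r4 <- r2,r2: IF@3 ID@4 stall=0 (-) EX@5 MEM@6 WB@7
I3 sub r2 <- r3,r2: IF@4 ID@5 stall=0 (-) EX@6 MEM@7 WB@8
I4 ld r5 <- r1: IF@5 ID@6 stall=0 (-) EX@7 MEM@8 WB@9
I5 mul r2 <- r3,r3: IF@6 ID@7 stall=0 (-) EX@8 MEM@9 WB@10
I6 sub r5 <- r5,r5: IF@7 ID@8 stall=1 (RAW on I4.r5 (WB@9)) EX@10 MEM@11 WB@12

Answer: 12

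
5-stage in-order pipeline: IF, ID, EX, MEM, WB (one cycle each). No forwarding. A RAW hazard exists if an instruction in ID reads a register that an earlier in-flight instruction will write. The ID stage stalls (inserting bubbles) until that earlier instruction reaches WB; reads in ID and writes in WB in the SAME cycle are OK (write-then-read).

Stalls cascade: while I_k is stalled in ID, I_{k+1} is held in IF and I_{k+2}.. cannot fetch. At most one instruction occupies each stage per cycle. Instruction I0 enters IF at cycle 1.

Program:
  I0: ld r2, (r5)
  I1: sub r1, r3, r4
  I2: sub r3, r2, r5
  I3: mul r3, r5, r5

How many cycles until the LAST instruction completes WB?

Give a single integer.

Answer: 9

Derivation:
I0 ld r2 <- r5: IF@1 ID@2 stall=0 (-) EX@3 MEM@4 WB@5
I1 sub r1 <- r3,r4: IF@2 ID@3 stall=0 (-) EX@4 MEM@5 WB@6
I2 sub r3 <- r2,r5: IF@3 ID@4 stall=1 (RAW on I0.r2 (WB@5)) EX@6 MEM@7 WB@8
I3 mul r3 <- r5,r5: IF@4 ID@6 stall=0 (-) EX@7 MEM@8 WB@9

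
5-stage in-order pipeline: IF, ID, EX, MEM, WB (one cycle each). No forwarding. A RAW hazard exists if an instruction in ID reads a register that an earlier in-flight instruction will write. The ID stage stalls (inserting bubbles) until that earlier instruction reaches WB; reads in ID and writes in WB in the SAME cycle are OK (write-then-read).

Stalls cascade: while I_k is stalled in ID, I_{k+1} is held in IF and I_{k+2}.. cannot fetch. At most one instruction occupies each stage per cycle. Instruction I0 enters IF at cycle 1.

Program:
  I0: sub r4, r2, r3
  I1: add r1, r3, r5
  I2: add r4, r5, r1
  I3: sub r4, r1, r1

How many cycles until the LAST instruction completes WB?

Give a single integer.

Answer: 10

Derivation:
I0 sub r4 <- r2,r3: IF@1 ID@2 stall=0 (-) EX@3 MEM@4 WB@5
I1 add r1 <- r3,r5: IF@2 ID@3 stall=0 (-) EX@4 MEM@5 WB@6
I2 add r4 <- r5,r1: IF@3 ID@4 stall=2 (RAW on I1.r1 (WB@6)) EX@7 MEM@8 WB@9
I3 sub r4 <- r1,r1: IF@4 ID@7 stall=0 (-) EX@8 MEM@9 WB@10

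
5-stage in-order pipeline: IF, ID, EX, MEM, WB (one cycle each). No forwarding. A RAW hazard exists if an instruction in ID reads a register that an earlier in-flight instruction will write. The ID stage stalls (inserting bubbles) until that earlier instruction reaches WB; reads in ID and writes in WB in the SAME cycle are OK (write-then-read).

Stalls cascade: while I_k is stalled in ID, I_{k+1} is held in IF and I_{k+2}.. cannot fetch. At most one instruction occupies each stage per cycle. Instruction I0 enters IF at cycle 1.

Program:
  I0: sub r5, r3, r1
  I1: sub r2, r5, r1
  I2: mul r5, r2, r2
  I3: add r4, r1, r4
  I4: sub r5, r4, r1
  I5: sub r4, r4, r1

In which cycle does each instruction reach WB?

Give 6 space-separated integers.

Answer: 5 8 11 12 15 16

Derivation:
I0 sub r5 <- r3,r1: IF@1 ID@2 stall=0 (-) EX@3 MEM@4 WB@5
I1 sub r2 <- r5,r1: IF@2 ID@3 stall=2 (RAW on I0.r5 (WB@5)) EX@6 MEM@7 WB@8
I2 mul r5 <- r2,r2: IF@3 ID@6 stall=2 (RAW on I1.r2 (WB@8)) EX@9 MEM@10 WB@11
I3 add r4 <- r1,r4: IF@6 ID@9 stall=0 (-) EX@10 MEM@11 WB@12
I4 sub r5 <- r4,r1: IF@9 ID@10 stall=2 (RAW on I3.r4 (WB@12)) EX@13 MEM@14 WB@15
I5 sub r4 <- r4,r1: IF@10 ID@13 stall=0 (-) EX@14 MEM@15 WB@16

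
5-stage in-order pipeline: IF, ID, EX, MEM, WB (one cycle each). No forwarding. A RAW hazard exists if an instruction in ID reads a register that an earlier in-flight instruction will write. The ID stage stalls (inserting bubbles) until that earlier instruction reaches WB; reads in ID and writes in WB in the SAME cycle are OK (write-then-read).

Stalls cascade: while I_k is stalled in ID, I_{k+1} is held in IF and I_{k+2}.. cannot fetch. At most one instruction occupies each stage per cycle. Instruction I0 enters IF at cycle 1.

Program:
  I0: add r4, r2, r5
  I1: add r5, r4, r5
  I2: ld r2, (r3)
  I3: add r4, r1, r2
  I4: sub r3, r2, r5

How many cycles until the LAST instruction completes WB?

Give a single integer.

Answer: 13

Derivation:
I0 add r4 <- r2,r5: IF@1 ID@2 stall=0 (-) EX@3 MEM@4 WB@5
I1 add r5 <- r4,r5: IF@2 ID@3 stall=2 (RAW on I0.r4 (WB@5)) EX@6 MEM@7 WB@8
I2 ld r2 <- r3: IF@3 ID@6 stall=0 (-) EX@7 MEM@8 WB@9
I3 add r4 <- r1,r2: IF@6 ID@7 stall=2 (RAW on I2.r2 (WB@9)) EX@10 MEM@11 WB@12
I4 sub r3 <- r2,r5: IF@7 ID@10 stall=0 (-) EX@11 MEM@12 WB@13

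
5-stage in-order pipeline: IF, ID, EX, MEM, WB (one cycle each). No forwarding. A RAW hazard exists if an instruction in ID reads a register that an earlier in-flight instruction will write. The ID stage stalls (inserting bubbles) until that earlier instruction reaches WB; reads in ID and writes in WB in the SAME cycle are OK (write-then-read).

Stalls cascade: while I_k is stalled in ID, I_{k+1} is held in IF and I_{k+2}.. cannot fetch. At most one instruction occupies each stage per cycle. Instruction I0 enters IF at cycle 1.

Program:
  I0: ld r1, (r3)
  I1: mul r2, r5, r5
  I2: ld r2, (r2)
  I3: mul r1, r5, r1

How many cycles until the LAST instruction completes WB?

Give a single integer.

Answer: 10

Derivation:
I0 ld r1 <- r3: IF@1 ID@2 stall=0 (-) EX@3 MEM@4 WB@5
I1 mul r2 <- r5,r5: IF@2 ID@3 stall=0 (-) EX@4 MEM@5 WB@6
I2 ld r2 <- r2: IF@3 ID@4 stall=2 (RAW on I1.r2 (WB@6)) EX@7 MEM@8 WB@9
I3 mul r1 <- r5,r1: IF@4 ID@7 stall=0 (-) EX@8 MEM@9 WB@10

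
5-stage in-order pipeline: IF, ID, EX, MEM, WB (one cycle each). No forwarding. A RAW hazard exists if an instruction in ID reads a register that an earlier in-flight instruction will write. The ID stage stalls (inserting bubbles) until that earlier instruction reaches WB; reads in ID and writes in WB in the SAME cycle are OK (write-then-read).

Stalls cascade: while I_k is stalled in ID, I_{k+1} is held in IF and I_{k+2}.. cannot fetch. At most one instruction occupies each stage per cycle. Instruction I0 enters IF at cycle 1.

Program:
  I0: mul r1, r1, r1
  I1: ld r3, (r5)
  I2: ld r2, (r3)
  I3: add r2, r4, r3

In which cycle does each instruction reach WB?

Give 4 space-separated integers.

Answer: 5 6 9 10

Derivation:
I0 mul r1 <- r1,r1: IF@1 ID@2 stall=0 (-) EX@3 MEM@4 WB@5
I1 ld r3 <- r5: IF@2 ID@3 stall=0 (-) EX@4 MEM@5 WB@6
I2 ld r2 <- r3: IF@3 ID@4 stall=2 (RAW on I1.r3 (WB@6)) EX@7 MEM@8 WB@9
I3 add r2 <- r4,r3: IF@4 ID@7 stall=0 (-) EX@8 MEM@9 WB@10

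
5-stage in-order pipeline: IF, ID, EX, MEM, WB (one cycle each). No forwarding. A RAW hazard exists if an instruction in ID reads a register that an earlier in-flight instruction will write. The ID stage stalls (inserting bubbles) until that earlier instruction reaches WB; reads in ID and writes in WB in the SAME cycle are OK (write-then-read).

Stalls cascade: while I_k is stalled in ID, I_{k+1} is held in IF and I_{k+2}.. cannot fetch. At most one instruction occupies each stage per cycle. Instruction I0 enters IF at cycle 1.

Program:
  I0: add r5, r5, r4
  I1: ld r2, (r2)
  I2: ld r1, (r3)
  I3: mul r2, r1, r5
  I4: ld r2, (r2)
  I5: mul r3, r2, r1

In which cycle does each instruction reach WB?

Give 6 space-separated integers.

I0 add r5 <- r5,r4: IF@1 ID@2 stall=0 (-) EX@3 MEM@4 WB@5
I1 ld r2 <- r2: IF@2 ID@3 stall=0 (-) EX@4 MEM@5 WB@6
I2 ld r1 <- r3: IF@3 ID@4 stall=0 (-) EX@5 MEM@6 WB@7
I3 mul r2 <- r1,r5: IF@4 ID@5 stall=2 (RAW on I2.r1 (WB@7)) EX@8 MEM@9 WB@10
I4 ld r2 <- r2: IF@5 ID@8 stall=2 (RAW on I3.r2 (WB@10)) EX@11 MEM@12 WB@13
I5 mul r3 <- r2,r1: IF@8 ID@11 stall=2 (RAW on I4.r2 (WB@13)) EX@14 MEM@15 WB@16

Answer: 5 6 7 10 13 16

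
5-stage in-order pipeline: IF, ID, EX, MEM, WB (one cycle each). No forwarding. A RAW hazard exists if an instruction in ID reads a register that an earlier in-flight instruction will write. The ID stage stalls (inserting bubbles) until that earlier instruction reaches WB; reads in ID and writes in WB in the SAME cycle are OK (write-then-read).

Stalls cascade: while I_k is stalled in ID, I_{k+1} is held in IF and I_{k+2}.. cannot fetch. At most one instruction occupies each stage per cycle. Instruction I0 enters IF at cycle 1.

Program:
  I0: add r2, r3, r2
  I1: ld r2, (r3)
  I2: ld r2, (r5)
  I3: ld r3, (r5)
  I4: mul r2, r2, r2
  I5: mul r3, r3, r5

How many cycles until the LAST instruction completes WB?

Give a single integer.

Answer: 11

Derivation:
I0 add r2 <- r3,r2: IF@1 ID@2 stall=0 (-) EX@3 MEM@4 WB@5
I1 ld r2 <- r3: IF@2 ID@3 stall=0 (-) EX@4 MEM@5 WB@6
I2 ld r2 <- r5: IF@3 ID@4 stall=0 (-) EX@5 MEM@6 WB@7
I3 ld r3 <- r5: IF@4 ID@5 stall=0 (-) EX@6 MEM@7 WB@8
I4 mul r2 <- r2,r2: IF@5 ID@6 stall=1 (RAW on I2.r2 (WB@7)) EX@8 MEM@9 WB@10
I5 mul r3 <- r3,r5: IF@6 ID@8 stall=0 (-) EX@9 MEM@10 WB@11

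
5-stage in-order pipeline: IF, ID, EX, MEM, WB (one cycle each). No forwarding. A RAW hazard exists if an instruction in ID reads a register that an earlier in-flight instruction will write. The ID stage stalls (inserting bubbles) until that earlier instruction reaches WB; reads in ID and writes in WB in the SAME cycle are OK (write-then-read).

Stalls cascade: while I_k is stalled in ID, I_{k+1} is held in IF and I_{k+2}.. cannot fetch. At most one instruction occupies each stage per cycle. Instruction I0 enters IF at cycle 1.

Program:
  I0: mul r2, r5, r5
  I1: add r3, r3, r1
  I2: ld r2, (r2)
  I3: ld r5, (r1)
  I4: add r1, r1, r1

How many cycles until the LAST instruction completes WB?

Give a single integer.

Answer: 10

Derivation:
I0 mul r2 <- r5,r5: IF@1 ID@2 stall=0 (-) EX@3 MEM@4 WB@5
I1 add r3 <- r3,r1: IF@2 ID@3 stall=0 (-) EX@4 MEM@5 WB@6
I2 ld r2 <- r2: IF@3 ID@4 stall=1 (RAW on I0.r2 (WB@5)) EX@6 MEM@7 WB@8
I3 ld r5 <- r1: IF@4 ID@6 stall=0 (-) EX@7 MEM@8 WB@9
I4 add r1 <- r1,r1: IF@6 ID@7 stall=0 (-) EX@8 MEM@9 WB@10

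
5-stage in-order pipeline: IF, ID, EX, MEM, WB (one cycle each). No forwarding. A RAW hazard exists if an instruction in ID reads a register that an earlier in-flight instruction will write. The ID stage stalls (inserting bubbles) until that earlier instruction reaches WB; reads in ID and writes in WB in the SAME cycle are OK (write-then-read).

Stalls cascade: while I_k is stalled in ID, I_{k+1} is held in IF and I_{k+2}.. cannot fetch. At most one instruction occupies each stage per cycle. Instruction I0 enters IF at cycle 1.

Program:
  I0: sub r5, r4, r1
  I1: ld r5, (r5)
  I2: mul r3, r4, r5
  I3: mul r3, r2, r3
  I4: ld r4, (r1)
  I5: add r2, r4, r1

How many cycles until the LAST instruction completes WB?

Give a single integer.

I0 sub r5 <- r4,r1: IF@1 ID@2 stall=0 (-) EX@3 MEM@4 WB@5
I1 ld r5 <- r5: IF@2 ID@3 stall=2 (RAW on I0.r5 (WB@5)) EX@6 MEM@7 WB@8
I2 mul r3 <- r4,r5: IF@3 ID@6 stall=2 (RAW on I1.r5 (WB@8)) EX@9 MEM@10 WB@11
I3 mul r3 <- r2,r3: IF@6 ID@9 stall=2 (RAW on I2.r3 (WB@11)) EX@12 MEM@13 WB@14
I4 ld r4 <- r1: IF@9 ID@12 stall=0 (-) EX@13 MEM@14 WB@15
I5 add r2 <- r4,r1: IF@12 ID@13 stall=2 (RAW on I4.r4 (WB@15)) EX@16 MEM@17 WB@18

Answer: 18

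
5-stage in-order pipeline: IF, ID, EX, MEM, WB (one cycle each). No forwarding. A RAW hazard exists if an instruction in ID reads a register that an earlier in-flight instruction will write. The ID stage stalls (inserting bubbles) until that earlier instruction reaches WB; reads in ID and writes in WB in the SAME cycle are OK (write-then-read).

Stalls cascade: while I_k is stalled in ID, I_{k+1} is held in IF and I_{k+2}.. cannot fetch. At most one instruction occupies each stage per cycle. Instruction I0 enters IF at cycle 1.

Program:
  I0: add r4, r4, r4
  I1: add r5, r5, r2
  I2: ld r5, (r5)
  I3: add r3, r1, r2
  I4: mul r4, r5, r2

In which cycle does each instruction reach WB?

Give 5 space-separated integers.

I0 add r4 <- r4,r4: IF@1 ID@2 stall=0 (-) EX@3 MEM@4 WB@5
I1 add r5 <- r5,r2: IF@2 ID@3 stall=0 (-) EX@4 MEM@5 WB@6
I2 ld r5 <- r5: IF@3 ID@4 stall=2 (RAW on I1.r5 (WB@6)) EX@7 MEM@8 WB@9
I3 add r3 <- r1,r2: IF@4 ID@7 stall=0 (-) EX@8 MEM@9 WB@10
I4 mul r4 <- r5,r2: IF@7 ID@8 stall=1 (RAW on I2.r5 (WB@9)) EX@10 MEM@11 WB@12

Answer: 5 6 9 10 12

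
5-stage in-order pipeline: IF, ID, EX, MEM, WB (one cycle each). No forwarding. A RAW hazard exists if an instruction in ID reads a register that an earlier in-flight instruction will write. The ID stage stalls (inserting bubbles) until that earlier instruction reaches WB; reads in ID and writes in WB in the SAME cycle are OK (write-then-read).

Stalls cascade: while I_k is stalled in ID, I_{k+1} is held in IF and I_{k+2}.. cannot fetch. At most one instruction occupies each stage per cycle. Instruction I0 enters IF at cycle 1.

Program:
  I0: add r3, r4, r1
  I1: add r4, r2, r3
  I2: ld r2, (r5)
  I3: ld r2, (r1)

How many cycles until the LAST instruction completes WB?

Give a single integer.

Answer: 10

Derivation:
I0 add r3 <- r4,r1: IF@1 ID@2 stall=0 (-) EX@3 MEM@4 WB@5
I1 add r4 <- r2,r3: IF@2 ID@3 stall=2 (RAW on I0.r3 (WB@5)) EX@6 MEM@7 WB@8
I2 ld r2 <- r5: IF@3 ID@6 stall=0 (-) EX@7 MEM@8 WB@9
I3 ld r2 <- r1: IF@6 ID@7 stall=0 (-) EX@8 MEM@9 WB@10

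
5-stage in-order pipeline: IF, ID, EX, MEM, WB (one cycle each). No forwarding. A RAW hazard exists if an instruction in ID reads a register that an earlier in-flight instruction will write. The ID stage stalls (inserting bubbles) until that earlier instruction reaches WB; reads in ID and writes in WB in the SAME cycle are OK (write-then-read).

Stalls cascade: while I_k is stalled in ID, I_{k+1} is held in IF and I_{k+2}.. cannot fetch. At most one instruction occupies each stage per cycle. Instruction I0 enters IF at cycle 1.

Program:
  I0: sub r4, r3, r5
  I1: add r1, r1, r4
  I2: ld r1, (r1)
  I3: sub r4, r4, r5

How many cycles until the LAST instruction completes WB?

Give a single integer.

Answer: 12

Derivation:
I0 sub r4 <- r3,r5: IF@1 ID@2 stall=0 (-) EX@3 MEM@4 WB@5
I1 add r1 <- r1,r4: IF@2 ID@3 stall=2 (RAW on I0.r4 (WB@5)) EX@6 MEM@7 WB@8
I2 ld r1 <- r1: IF@3 ID@6 stall=2 (RAW on I1.r1 (WB@8)) EX@9 MEM@10 WB@11
I3 sub r4 <- r4,r5: IF@6 ID@9 stall=0 (-) EX@10 MEM@11 WB@12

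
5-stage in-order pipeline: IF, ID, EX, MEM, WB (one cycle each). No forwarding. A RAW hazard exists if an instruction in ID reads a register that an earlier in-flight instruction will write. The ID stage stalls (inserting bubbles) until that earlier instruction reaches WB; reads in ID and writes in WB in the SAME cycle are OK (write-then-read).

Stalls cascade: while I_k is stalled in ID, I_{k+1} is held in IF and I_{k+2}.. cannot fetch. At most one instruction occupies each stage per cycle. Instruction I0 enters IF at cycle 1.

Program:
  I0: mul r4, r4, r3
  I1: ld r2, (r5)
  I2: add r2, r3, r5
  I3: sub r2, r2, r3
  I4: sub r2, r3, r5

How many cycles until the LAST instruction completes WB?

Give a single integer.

Answer: 11

Derivation:
I0 mul r4 <- r4,r3: IF@1 ID@2 stall=0 (-) EX@3 MEM@4 WB@5
I1 ld r2 <- r5: IF@2 ID@3 stall=0 (-) EX@4 MEM@5 WB@6
I2 add r2 <- r3,r5: IF@3 ID@4 stall=0 (-) EX@5 MEM@6 WB@7
I3 sub r2 <- r2,r3: IF@4 ID@5 stall=2 (RAW on I2.r2 (WB@7)) EX@8 MEM@9 WB@10
I4 sub r2 <- r3,r5: IF@5 ID@8 stall=0 (-) EX@9 MEM@10 WB@11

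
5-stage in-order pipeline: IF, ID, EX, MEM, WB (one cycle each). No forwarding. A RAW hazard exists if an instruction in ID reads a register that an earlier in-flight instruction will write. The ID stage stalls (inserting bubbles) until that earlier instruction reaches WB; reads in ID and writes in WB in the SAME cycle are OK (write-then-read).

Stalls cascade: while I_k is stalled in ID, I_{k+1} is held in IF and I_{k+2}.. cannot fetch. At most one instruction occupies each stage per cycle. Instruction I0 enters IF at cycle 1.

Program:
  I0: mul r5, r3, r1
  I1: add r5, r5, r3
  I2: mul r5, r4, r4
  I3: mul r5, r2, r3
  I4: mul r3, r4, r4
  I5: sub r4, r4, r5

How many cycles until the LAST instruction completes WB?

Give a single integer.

Answer: 13

Derivation:
I0 mul r5 <- r3,r1: IF@1 ID@2 stall=0 (-) EX@3 MEM@4 WB@5
I1 add r5 <- r5,r3: IF@2 ID@3 stall=2 (RAW on I0.r5 (WB@5)) EX@6 MEM@7 WB@8
I2 mul r5 <- r4,r4: IF@3 ID@6 stall=0 (-) EX@7 MEM@8 WB@9
I3 mul r5 <- r2,r3: IF@6 ID@7 stall=0 (-) EX@8 MEM@9 WB@10
I4 mul r3 <- r4,r4: IF@7 ID@8 stall=0 (-) EX@9 MEM@10 WB@11
I5 sub r4 <- r4,r5: IF@8 ID@9 stall=1 (RAW on I3.r5 (WB@10)) EX@11 MEM@12 WB@13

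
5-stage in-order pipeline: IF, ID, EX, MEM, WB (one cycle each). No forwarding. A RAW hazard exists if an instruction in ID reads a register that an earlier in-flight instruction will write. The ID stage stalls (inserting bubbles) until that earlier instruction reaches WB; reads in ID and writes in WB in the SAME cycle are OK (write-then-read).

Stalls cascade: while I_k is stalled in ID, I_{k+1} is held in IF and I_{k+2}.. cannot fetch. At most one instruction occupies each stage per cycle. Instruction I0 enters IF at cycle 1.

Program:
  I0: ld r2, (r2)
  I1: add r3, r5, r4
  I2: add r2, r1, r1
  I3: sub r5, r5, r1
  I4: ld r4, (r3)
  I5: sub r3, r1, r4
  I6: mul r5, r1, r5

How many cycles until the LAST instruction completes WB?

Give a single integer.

I0 ld r2 <- r2: IF@1 ID@2 stall=0 (-) EX@3 MEM@4 WB@5
I1 add r3 <- r5,r4: IF@2 ID@3 stall=0 (-) EX@4 MEM@5 WB@6
I2 add r2 <- r1,r1: IF@3 ID@4 stall=0 (-) EX@5 MEM@6 WB@7
I3 sub r5 <- r5,r1: IF@4 ID@5 stall=0 (-) EX@6 MEM@7 WB@8
I4 ld r4 <- r3: IF@5 ID@6 stall=0 (-) EX@7 MEM@8 WB@9
I5 sub r3 <- r1,r4: IF@6 ID@7 stall=2 (RAW on I4.r4 (WB@9)) EX@10 MEM@11 WB@12
I6 mul r5 <- r1,r5: IF@7 ID@10 stall=0 (-) EX@11 MEM@12 WB@13

Answer: 13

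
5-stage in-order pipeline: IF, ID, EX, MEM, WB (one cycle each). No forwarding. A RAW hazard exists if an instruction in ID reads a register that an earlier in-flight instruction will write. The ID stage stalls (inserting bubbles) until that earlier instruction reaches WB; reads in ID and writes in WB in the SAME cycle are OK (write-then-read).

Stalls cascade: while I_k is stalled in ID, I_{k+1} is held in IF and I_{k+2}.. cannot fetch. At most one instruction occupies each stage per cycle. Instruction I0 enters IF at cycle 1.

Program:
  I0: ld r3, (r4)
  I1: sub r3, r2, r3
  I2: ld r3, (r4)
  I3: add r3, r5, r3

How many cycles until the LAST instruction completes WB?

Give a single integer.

I0 ld r3 <- r4: IF@1 ID@2 stall=0 (-) EX@3 MEM@4 WB@5
I1 sub r3 <- r2,r3: IF@2 ID@3 stall=2 (RAW on I0.r3 (WB@5)) EX@6 MEM@7 WB@8
I2 ld r3 <- r4: IF@3 ID@6 stall=0 (-) EX@7 MEM@8 WB@9
I3 add r3 <- r5,r3: IF@6 ID@7 stall=2 (RAW on I2.r3 (WB@9)) EX@10 MEM@11 WB@12

Answer: 12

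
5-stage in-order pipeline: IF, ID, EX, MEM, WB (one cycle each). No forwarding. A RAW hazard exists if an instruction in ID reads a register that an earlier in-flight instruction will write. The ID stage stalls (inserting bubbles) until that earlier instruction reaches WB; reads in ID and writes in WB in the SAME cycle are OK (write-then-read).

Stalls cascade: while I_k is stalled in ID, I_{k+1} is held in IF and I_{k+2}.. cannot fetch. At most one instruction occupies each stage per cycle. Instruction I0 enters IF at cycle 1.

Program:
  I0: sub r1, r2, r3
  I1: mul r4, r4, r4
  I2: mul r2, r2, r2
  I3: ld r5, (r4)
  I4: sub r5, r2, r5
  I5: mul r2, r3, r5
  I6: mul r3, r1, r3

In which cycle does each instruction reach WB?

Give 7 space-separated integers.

I0 sub r1 <- r2,r3: IF@1 ID@2 stall=0 (-) EX@3 MEM@4 WB@5
I1 mul r4 <- r4,r4: IF@2 ID@3 stall=0 (-) EX@4 MEM@5 WB@6
I2 mul r2 <- r2,r2: IF@3 ID@4 stall=0 (-) EX@5 MEM@6 WB@7
I3 ld r5 <- r4: IF@4 ID@5 stall=1 (RAW on I1.r4 (WB@6)) EX@7 MEM@8 WB@9
I4 sub r5 <- r2,r5: IF@5 ID@7 stall=2 (RAW on I3.r5 (WB@9)) EX@10 MEM@11 WB@12
I5 mul r2 <- r3,r5: IF@7 ID@10 stall=2 (RAW on I4.r5 (WB@12)) EX@13 MEM@14 WB@15
I6 mul r3 <- r1,r3: IF@10 ID@13 stall=0 (-) EX@14 MEM@15 WB@16

Answer: 5 6 7 9 12 15 16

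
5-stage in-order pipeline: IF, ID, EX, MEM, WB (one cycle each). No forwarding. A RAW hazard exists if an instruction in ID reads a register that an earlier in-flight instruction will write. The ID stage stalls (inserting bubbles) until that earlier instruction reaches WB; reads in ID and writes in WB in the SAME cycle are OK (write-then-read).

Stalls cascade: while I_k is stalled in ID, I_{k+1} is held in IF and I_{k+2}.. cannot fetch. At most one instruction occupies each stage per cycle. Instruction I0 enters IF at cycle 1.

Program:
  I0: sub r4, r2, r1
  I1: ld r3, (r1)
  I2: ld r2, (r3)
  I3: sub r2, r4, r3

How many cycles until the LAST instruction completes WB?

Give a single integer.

Answer: 10

Derivation:
I0 sub r4 <- r2,r1: IF@1 ID@2 stall=0 (-) EX@3 MEM@4 WB@5
I1 ld r3 <- r1: IF@2 ID@3 stall=0 (-) EX@4 MEM@5 WB@6
I2 ld r2 <- r3: IF@3 ID@4 stall=2 (RAW on I1.r3 (WB@6)) EX@7 MEM@8 WB@9
I3 sub r2 <- r4,r3: IF@4 ID@7 stall=0 (-) EX@8 MEM@9 WB@10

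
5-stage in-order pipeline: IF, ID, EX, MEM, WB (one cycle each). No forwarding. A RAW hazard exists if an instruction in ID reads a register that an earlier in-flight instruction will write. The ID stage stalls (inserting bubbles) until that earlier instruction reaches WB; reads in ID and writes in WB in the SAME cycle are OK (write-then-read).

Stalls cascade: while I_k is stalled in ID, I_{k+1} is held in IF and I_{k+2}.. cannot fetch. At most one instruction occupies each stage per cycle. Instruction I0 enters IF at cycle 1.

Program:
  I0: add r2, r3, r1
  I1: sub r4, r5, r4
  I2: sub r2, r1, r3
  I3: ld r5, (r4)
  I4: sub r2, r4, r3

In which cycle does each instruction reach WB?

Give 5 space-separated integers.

I0 add r2 <- r3,r1: IF@1 ID@2 stall=0 (-) EX@3 MEM@4 WB@5
I1 sub r4 <- r5,r4: IF@2 ID@3 stall=0 (-) EX@4 MEM@5 WB@6
I2 sub r2 <- r1,r3: IF@3 ID@4 stall=0 (-) EX@5 MEM@6 WB@7
I3 ld r5 <- r4: IF@4 ID@5 stall=1 (RAW on I1.r4 (WB@6)) EX@7 MEM@8 WB@9
I4 sub r2 <- r4,r3: IF@5 ID@7 stall=0 (-) EX@8 MEM@9 WB@10

Answer: 5 6 7 9 10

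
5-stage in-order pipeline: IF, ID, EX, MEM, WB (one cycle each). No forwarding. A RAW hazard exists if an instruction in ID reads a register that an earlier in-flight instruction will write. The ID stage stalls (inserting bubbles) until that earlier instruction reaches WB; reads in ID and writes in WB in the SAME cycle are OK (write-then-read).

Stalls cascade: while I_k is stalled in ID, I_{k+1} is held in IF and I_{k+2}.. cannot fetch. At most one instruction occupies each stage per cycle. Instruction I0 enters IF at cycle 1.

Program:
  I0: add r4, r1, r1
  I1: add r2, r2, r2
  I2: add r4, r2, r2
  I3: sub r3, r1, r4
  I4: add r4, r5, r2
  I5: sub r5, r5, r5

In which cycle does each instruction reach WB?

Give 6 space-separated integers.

Answer: 5 6 9 12 13 14

Derivation:
I0 add r4 <- r1,r1: IF@1 ID@2 stall=0 (-) EX@3 MEM@4 WB@5
I1 add r2 <- r2,r2: IF@2 ID@3 stall=0 (-) EX@4 MEM@5 WB@6
I2 add r4 <- r2,r2: IF@3 ID@4 stall=2 (RAW on I1.r2 (WB@6)) EX@7 MEM@8 WB@9
I3 sub r3 <- r1,r4: IF@4 ID@7 stall=2 (RAW on I2.r4 (WB@9)) EX@10 MEM@11 WB@12
I4 add r4 <- r5,r2: IF@7 ID@10 stall=0 (-) EX@11 MEM@12 WB@13
I5 sub r5 <- r5,r5: IF@10 ID@11 stall=0 (-) EX@12 MEM@13 WB@14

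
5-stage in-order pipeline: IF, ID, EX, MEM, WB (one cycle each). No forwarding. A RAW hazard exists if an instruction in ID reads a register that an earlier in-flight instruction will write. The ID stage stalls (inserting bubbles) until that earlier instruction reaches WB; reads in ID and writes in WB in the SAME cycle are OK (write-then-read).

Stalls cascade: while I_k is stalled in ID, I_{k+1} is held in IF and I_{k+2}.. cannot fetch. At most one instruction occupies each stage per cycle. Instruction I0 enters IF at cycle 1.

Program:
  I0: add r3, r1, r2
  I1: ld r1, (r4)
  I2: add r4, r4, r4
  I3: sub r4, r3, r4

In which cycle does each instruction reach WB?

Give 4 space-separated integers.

I0 add r3 <- r1,r2: IF@1 ID@2 stall=0 (-) EX@3 MEM@4 WB@5
I1 ld r1 <- r4: IF@2 ID@3 stall=0 (-) EX@4 MEM@5 WB@6
I2 add r4 <- r4,r4: IF@3 ID@4 stall=0 (-) EX@5 MEM@6 WB@7
I3 sub r4 <- r3,r4: IF@4 ID@5 stall=2 (RAW on I2.r4 (WB@7)) EX@8 MEM@9 WB@10

Answer: 5 6 7 10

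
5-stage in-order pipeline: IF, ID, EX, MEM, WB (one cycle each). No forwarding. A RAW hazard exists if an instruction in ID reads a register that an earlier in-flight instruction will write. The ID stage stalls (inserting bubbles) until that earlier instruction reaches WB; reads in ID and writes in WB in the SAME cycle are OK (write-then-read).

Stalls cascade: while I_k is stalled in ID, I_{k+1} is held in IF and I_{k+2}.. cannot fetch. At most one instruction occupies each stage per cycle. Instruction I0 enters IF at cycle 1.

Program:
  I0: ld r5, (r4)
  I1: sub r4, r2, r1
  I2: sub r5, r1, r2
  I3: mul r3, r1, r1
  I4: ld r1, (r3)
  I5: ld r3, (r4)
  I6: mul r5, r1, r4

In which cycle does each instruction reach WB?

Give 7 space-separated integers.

I0 ld r5 <- r4: IF@1 ID@2 stall=0 (-) EX@3 MEM@4 WB@5
I1 sub r4 <- r2,r1: IF@2 ID@3 stall=0 (-) EX@4 MEM@5 WB@6
I2 sub r5 <- r1,r2: IF@3 ID@4 stall=0 (-) EX@5 MEM@6 WB@7
I3 mul r3 <- r1,r1: IF@4 ID@5 stall=0 (-) EX@6 MEM@7 WB@8
I4 ld r1 <- r3: IF@5 ID@6 stall=2 (RAW on I3.r3 (WB@8)) EX@9 MEM@10 WB@11
I5 ld r3 <- r4: IF@6 ID@9 stall=0 (-) EX@10 MEM@11 WB@12
I6 mul r5 <- r1,r4: IF@9 ID@10 stall=1 (RAW on I4.r1 (WB@11)) EX@12 MEM@13 WB@14

Answer: 5 6 7 8 11 12 14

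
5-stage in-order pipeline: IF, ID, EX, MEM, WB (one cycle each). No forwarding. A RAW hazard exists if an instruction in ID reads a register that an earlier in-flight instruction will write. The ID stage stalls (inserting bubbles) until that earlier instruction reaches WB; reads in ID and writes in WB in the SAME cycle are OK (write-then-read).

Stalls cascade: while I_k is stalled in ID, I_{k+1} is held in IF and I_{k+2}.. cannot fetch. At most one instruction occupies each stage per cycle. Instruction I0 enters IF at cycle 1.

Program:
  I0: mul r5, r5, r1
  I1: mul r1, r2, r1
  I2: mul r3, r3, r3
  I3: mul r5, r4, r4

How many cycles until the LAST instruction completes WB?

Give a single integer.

I0 mul r5 <- r5,r1: IF@1 ID@2 stall=0 (-) EX@3 MEM@4 WB@5
I1 mul r1 <- r2,r1: IF@2 ID@3 stall=0 (-) EX@4 MEM@5 WB@6
I2 mul r3 <- r3,r3: IF@3 ID@4 stall=0 (-) EX@5 MEM@6 WB@7
I3 mul r5 <- r4,r4: IF@4 ID@5 stall=0 (-) EX@6 MEM@7 WB@8

Answer: 8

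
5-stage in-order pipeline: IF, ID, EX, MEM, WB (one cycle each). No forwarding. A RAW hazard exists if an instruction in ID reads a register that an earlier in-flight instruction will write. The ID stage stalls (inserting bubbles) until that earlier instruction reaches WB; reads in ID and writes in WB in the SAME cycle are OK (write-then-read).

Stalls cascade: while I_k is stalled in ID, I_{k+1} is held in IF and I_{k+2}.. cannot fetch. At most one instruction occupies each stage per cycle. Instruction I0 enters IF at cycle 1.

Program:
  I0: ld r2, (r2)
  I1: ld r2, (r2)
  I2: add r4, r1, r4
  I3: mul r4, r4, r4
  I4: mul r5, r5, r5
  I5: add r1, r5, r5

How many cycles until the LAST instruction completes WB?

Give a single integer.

I0 ld r2 <- r2: IF@1 ID@2 stall=0 (-) EX@3 MEM@4 WB@5
I1 ld r2 <- r2: IF@2 ID@3 stall=2 (RAW on I0.r2 (WB@5)) EX@6 MEM@7 WB@8
I2 add r4 <- r1,r4: IF@3 ID@6 stall=0 (-) EX@7 MEM@8 WB@9
I3 mul r4 <- r4,r4: IF@6 ID@7 stall=2 (RAW on I2.r4 (WB@9)) EX@10 MEM@11 WB@12
I4 mul r5 <- r5,r5: IF@7 ID@10 stall=0 (-) EX@11 MEM@12 WB@13
I5 add r1 <- r5,r5: IF@10 ID@11 stall=2 (RAW on I4.r5 (WB@13)) EX@14 MEM@15 WB@16

Answer: 16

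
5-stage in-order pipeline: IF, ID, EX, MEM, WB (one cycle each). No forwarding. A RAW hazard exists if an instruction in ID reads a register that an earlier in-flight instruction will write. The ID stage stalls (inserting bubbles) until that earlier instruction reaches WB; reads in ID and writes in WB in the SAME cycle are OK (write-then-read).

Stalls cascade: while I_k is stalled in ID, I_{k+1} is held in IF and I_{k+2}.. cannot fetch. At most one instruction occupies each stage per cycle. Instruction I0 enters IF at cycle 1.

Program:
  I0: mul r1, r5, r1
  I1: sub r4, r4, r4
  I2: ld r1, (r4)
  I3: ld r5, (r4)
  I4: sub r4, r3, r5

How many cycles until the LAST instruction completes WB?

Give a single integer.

Answer: 13

Derivation:
I0 mul r1 <- r5,r1: IF@1 ID@2 stall=0 (-) EX@3 MEM@4 WB@5
I1 sub r4 <- r4,r4: IF@2 ID@3 stall=0 (-) EX@4 MEM@5 WB@6
I2 ld r1 <- r4: IF@3 ID@4 stall=2 (RAW on I1.r4 (WB@6)) EX@7 MEM@8 WB@9
I3 ld r5 <- r4: IF@4 ID@7 stall=0 (-) EX@8 MEM@9 WB@10
I4 sub r4 <- r3,r5: IF@7 ID@8 stall=2 (RAW on I3.r5 (WB@10)) EX@11 MEM@12 WB@13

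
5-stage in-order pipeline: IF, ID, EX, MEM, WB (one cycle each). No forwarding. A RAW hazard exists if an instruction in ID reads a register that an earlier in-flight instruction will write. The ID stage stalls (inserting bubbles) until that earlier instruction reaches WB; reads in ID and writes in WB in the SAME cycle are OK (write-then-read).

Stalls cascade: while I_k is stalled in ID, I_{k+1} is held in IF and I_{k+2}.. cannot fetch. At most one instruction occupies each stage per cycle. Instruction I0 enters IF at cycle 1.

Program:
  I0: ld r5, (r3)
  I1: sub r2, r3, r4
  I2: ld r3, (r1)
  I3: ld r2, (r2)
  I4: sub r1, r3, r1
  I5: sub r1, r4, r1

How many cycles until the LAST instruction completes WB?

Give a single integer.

I0 ld r5 <- r3: IF@1 ID@2 stall=0 (-) EX@3 MEM@4 WB@5
I1 sub r2 <- r3,r4: IF@2 ID@3 stall=0 (-) EX@4 MEM@5 WB@6
I2 ld r3 <- r1: IF@3 ID@4 stall=0 (-) EX@5 MEM@6 WB@7
I3 ld r2 <- r2: IF@4 ID@5 stall=1 (RAW on I1.r2 (WB@6)) EX@7 MEM@8 WB@9
I4 sub r1 <- r3,r1: IF@5 ID@7 stall=0 (-) EX@8 MEM@9 WB@10
I5 sub r1 <- r4,r1: IF@7 ID@8 stall=2 (RAW on I4.r1 (WB@10)) EX@11 MEM@12 WB@13

Answer: 13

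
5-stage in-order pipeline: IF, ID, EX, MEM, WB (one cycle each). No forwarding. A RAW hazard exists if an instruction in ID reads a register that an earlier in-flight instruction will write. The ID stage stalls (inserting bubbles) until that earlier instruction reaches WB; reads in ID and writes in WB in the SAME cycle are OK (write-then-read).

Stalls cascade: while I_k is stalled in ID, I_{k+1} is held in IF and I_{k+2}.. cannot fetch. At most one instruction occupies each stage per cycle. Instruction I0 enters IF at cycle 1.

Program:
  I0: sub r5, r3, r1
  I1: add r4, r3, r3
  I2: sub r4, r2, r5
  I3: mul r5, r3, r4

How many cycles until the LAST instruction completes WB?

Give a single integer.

I0 sub r5 <- r3,r1: IF@1 ID@2 stall=0 (-) EX@3 MEM@4 WB@5
I1 add r4 <- r3,r3: IF@2 ID@3 stall=0 (-) EX@4 MEM@5 WB@6
I2 sub r4 <- r2,r5: IF@3 ID@4 stall=1 (RAW on I0.r5 (WB@5)) EX@6 MEM@7 WB@8
I3 mul r5 <- r3,r4: IF@4 ID@6 stall=2 (RAW on I2.r4 (WB@8)) EX@9 MEM@10 WB@11

Answer: 11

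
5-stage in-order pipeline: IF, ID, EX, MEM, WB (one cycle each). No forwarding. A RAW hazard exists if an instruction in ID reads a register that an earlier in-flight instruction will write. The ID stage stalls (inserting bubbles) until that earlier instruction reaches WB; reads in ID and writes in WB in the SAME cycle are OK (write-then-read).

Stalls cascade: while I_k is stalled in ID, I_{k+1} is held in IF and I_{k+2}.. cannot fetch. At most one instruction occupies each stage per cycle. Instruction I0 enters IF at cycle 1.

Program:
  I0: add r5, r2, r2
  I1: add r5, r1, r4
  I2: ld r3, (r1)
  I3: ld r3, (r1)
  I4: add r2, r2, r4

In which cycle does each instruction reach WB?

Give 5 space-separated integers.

Answer: 5 6 7 8 9

Derivation:
I0 add r5 <- r2,r2: IF@1 ID@2 stall=0 (-) EX@3 MEM@4 WB@5
I1 add r5 <- r1,r4: IF@2 ID@3 stall=0 (-) EX@4 MEM@5 WB@6
I2 ld r3 <- r1: IF@3 ID@4 stall=0 (-) EX@5 MEM@6 WB@7
I3 ld r3 <- r1: IF@4 ID@5 stall=0 (-) EX@6 MEM@7 WB@8
I4 add r2 <- r2,r4: IF@5 ID@6 stall=0 (-) EX@7 MEM@8 WB@9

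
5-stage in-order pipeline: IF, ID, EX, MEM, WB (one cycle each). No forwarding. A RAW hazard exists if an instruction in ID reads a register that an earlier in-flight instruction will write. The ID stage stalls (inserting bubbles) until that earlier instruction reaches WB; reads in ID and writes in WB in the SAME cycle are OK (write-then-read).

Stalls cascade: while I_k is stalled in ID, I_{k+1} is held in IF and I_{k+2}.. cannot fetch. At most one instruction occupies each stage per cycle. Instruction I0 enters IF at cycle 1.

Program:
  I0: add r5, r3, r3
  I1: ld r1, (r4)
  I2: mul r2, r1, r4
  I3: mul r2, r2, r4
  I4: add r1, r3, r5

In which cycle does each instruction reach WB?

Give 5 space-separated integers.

I0 add r5 <- r3,r3: IF@1 ID@2 stall=0 (-) EX@3 MEM@4 WB@5
I1 ld r1 <- r4: IF@2 ID@3 stall=0 (-) EX@4 MEM@5 WB@6
I2 mul r2 <- r1,r4: IF@3 ID@4 stall=2 (RAW on I1.r1 (WB@6)) EX@7 MEM@8 WB@9
I3 mul r2 <- r2,r4: IF@4 ID@7 stall=2 (RAW on I2.r2 (WB@9)) EX@10 MEM@11 WB@12
I4 add r1 <- r3,r5: IF@7 ID@10 stall=0 (-) EX@11 MEM@12 WB@13

Answer: 5 6 9 12 13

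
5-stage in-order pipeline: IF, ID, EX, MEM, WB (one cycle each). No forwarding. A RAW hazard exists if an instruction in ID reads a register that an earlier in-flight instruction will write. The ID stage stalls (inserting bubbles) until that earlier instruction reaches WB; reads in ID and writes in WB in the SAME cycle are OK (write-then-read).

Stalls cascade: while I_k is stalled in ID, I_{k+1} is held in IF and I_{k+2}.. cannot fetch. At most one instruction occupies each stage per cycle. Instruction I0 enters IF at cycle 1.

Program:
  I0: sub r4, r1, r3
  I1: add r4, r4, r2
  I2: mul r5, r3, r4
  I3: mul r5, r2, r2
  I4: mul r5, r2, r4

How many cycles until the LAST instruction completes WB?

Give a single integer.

Answer: 13

Derivation:
I0 sub r4 <- r1,r3: IF@1 ID@2 stall=0 (-) EX@3 MEM@4 WB@5
I1 add r4 <- r4,r2: IF@2 ID@3 stall=2 (RAW on I0.r4 (WB@5)) EX@6 MEM@7 WB@8
I2 mul r5 <- r3,r4: IF@3 ID@6 stall=2 (RAW on I1.r4 (WB@8)) EX@9 MEM@10 WB@11
I3 mul r5 <- r2,r2: IF@6 ID@9 stall=0 (-) EX@10 MEM@11 WB@12
I4 mul r5 <- r2,r4: IF@9 ID@10 stall=0 (-) EX@11 MEM@12 WB@13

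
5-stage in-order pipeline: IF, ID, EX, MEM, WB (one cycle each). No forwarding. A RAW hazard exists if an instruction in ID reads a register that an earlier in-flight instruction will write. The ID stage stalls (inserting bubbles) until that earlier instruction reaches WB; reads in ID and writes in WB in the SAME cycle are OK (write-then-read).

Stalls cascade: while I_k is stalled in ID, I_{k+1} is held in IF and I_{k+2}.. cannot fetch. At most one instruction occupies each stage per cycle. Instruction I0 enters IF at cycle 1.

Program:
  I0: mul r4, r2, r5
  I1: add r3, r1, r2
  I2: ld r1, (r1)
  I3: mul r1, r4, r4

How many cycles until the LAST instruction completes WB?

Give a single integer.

Answer: 8

Derivation:
I0 mul r4 <- r2,r5: IF@1 ID@2 stall=0 (-) EX@3 MEM@4 WB@5
I1 add r3 <- r1,r2: IF@2 ID@3 stall=0 (-) EX@4 MEM@5 WB@6
I2 ld r1 <- r1: IF@3 ID@4 stall=0 (-) EX@5 MEM@6 WB@7
I3 mul r1 <- r4,r4: IF@4 ID@5 stall=0 (-) EX@6 MEM@7 WB@8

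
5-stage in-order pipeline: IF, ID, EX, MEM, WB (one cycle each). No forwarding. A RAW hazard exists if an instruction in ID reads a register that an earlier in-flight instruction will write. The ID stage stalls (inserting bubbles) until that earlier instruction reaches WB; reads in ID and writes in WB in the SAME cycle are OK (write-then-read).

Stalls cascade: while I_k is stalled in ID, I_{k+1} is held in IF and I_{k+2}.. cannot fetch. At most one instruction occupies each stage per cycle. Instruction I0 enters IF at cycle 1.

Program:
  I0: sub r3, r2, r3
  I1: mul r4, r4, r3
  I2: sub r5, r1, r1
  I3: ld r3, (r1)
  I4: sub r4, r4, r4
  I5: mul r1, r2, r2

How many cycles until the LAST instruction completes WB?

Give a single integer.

I0 sub r3 <- r2,r3: IF@1 ID@2 stall=0 (-) EX@3 MEM@4 WB@5
I1 mul r4 <- r4,r3: IF@2 ID@3 stall=2 (RAW on I0.r3 (WB@5)) EX@6 MEM@7 WB@8
I2 sub r5 <- r1,r1: IF@3 ID@6 stall=0 (-) EX@7 MEM@8 WB@9
I3 ld r3 <- r1: IF@6 ID@7 stall=0 (-) EX@8 MEM@9 WB@10
I4 sub r4 <- r4,r4: IF@7 ID@8 stall=0 (-) EX@9 MEM@10 WB@11
I5 mul r1 <- r2,r2: IF@8 ID@9 stall=0 (-) EX@10 MEM@11 WB@12

Answer: 12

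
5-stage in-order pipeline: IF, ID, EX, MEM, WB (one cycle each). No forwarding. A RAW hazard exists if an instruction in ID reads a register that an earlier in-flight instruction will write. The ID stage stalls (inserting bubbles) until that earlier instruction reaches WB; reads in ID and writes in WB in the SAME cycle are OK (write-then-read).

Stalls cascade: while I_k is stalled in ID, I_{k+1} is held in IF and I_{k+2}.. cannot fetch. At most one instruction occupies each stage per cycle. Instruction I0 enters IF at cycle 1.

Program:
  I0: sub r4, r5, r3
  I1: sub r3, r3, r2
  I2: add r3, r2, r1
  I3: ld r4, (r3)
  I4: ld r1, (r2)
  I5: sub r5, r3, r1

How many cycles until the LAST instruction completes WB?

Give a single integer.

Answer: 14

Derivation:
I0 sub r4 <- r5,r3: IF@1 ID@2 stall=0 (-) EX@3 MEM@4 WB@5
I1 sub r3 <- r3,r2: IF@2 ID@3 stall=0 (-) EX@4 MEM@5 WB@6
I2 add r3 <- r2,r1: IF@3 ID@4 stall=0 (-) EX@5 MEM@6 WB@7
I3 ld r4 <- r3: IF@4 ID@5 stall=2 (RAW on I2.r3 (WB@7)) EX@8 MEM@9 WB@10
I4 ld r1 <- r2: IF@5 ID@8 stall=0 (-) EX@9 MEM@10 WB@11
I5 sub r5 <- r3,r1: IF@8 ID@9 stall=2 (RAW on I4.r1 (WB@11)) EX@12 MEM@13 WB@14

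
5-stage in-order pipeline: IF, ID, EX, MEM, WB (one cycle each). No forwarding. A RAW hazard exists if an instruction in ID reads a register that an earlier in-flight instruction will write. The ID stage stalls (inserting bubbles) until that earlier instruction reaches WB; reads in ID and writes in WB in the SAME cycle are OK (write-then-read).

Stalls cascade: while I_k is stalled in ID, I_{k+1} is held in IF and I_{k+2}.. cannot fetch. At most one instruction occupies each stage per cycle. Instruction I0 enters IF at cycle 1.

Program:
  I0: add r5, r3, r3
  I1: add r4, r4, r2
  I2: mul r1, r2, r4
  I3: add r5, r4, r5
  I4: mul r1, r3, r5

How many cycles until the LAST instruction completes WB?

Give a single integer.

I0 add r5 <- r3,r3: IF@1 ID@2 stall=0 (-) EX@3 MEM@4 WB@5
I1 add r4 <- r4,r2: IF@2 ID@3 stall=0 (-) EX@4 MEM@5 WB@6
I2 mul r1 <- r2,r4: IF@3 ID@4 stall=2 (RAW on I1.r4 (WB@6)) EX@7 MEM@8 WB@9
I3 add r5 <- r4,r5: IF@4 ID@7 stall=0 (-) EX@8 MEM@9 WB@10
I4 mul r1 <- r3,r5: IF@7 ID@8 stall=2 (RAW on I3.r5 (WB@10)) EX@11 MEM@12 WB@13

Answer: 13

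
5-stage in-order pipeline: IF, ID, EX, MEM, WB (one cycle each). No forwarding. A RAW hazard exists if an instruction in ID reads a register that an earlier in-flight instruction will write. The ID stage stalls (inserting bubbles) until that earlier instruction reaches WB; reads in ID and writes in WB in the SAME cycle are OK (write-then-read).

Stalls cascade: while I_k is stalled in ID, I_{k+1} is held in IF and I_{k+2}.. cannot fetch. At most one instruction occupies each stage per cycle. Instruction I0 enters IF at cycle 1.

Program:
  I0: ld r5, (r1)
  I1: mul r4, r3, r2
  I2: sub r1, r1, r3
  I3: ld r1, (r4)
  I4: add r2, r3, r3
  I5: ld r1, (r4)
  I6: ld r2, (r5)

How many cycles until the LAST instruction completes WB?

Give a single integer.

Answer: 12

Derivation:
I0 ld r5 <- r1: IF@1 ID@2 stall=0 (-) EX@3 MEM@4 WB@5
I1 mul r4 <- r3,r2: IF@2 ID@3 stall=0 (-) EX@4 MEM@5 WB@6
I2 sub r1 <- r1,r3: IF@3 ID@4 stall=0 (-) EX@5 MEM@6 WB@7
I3 ld r1 <- r4: IF@4 ID@5 stall=1 (RAW on I1.r4 (WB@6)) EX@7 MEM@8 WB@9
I4 add r2 <- r3,r3: IF@5 ID@7 stall=0 (-) EX@8 MEM@9 WB@10
I5 ld r1 <- r4: IF@7 ID@8 stall=0 (-) EX@9 MEM@10 WB@11
I6 ld r2 <- r5: IF@8 ID@9 stall=0 (-) EX@10 MEM@11 WB@12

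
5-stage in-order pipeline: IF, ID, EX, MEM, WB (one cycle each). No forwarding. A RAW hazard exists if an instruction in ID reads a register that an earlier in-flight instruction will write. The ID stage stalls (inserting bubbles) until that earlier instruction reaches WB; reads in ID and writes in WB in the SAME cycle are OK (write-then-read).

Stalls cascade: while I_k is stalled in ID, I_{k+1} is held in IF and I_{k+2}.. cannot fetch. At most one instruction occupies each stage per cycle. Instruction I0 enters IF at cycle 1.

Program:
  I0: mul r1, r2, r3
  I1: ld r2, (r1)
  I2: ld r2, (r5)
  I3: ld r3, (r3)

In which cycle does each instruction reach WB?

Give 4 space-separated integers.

Answer: 5 8 9 10

Derivation:
I0 mul r1 <- r2,r3: IF@1 ID@2 stall=0 (-) EX@3 MEM@4 WB@5
I1 ld r2 <- r1: IF@2 ID@3 stall=2 (RAW on I0.r1 (WB@5)) EX@6 MEM@7 WB@8
I2 ld r2 <- r5: IF@3 ID@6 stall=0 (-) EX@7 MEM@8 WB@9
I3 ld r3 <- r3: IF@6 ID@7 stall=0 (-) EX@8 MEM@9 WB@10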